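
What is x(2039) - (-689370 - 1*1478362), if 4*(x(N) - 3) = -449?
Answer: 8670491/4 ≈ 2.1676e+6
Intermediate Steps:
x(N) = -437/4 (x(N) = 3 + (¼)*(-449) = 3 - 449/4 = -437/4)
x(2039) - (-689370 - 1*1478362) = -437/4 - (-689370 - 1*1478362) = -437/4 - (-689370 - 1478362) = -437/4 - 1*(-2167732) = -437/4 + 2167732 = 8670491/4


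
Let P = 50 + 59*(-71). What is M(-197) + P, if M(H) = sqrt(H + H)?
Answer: -4139 + I*sqrt(394) ≈ -4139.0 + 19.849*I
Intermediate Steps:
M(H) = sqrt(2)*sqrt(H) (M(H) = sqrt(2*H) = sqrt(2)*sqrt(H))
P = -4139 (P = 50 - 4189 = -4139)
M(-197) + P = sqrt(2)*sqrt(-197) - 4139 = sqrt(2)*(I*sqrt(197)) - 4139 = I*sqrt(394) - 4139 = -4139 + I*sqrt(394)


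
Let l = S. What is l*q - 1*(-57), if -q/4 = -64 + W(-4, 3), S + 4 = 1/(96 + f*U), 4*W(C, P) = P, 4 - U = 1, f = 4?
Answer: -102887/108 ≈ -952.66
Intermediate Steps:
U = 3 (U = 4 - 1*1 = 4 - 1 = 3)
W(C, P) = P/4
S = -431/108 (S = -4 + 1/(96 + 4*3) = -4 + 1/(96 + 12) = -4 + 1/108 = -431/108 ≈ -3.9907)
l = -431/108 ≈ -3.9907
q = 253 (q = -4*(-64 + (¼)*3) = -4*(-64 + ¾) = -4*(-253/4) = 253)
l*q - 1*(-57) = -431/108*253 - 1*(-57) = -109043/108 + 57 = -102887/108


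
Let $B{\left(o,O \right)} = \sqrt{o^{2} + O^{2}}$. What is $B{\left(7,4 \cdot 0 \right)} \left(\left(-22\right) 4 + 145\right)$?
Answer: $399$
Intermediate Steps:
$B{\left(o,O \right)} = \sqrt{O^{2} + o^{2}}$
$B{\left(7,4 \cdot 0 \right)} \left(\left(-22\right) 4 + 145\right) = \sqrt{\left(4 \cdot 0\right)^{2} + 7^{2}} \left(\left(-22\right) 4 + 145\right) = \sqrt{0^{2} + 49} \left(-88 + 145\right) = \sqrt{0 + 49} \cdot 57 = \sqrt{49} \cdot 57 = 7 \cdot 57 = 399$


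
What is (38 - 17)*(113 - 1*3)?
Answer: 2310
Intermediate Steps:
(38 - 17)*(113 - 1*3) = 21*(113 - 3) = 21*110 = 2310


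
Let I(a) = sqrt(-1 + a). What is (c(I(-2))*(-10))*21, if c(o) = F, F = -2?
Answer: 420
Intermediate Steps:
c(o) = -2
(c(I(-2))*(-10))*21 = -2*(-10)*21 = 20*21 = 420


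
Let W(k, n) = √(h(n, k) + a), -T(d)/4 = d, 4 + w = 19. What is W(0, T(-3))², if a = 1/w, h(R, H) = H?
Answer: 1/15 ≈ 0.066667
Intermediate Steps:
w = 15 (w = -4 + 19 = 15)
a = 1/15 ≈ 0.066667
T(d) = -4*d
W(k, n) = √(1/15 + k) (W(k, n) = √(k + 1/15) = √(1/15 + k))
W(0, T(-3))² = (√(15 + 225*0)/15)² = (√(15 + 0)/15)² = (√15/15)² = 1/15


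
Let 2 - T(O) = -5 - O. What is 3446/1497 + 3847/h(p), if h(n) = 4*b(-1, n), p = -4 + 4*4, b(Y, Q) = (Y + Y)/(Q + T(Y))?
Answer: -51816847/5988 ≈ -8653.5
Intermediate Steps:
T(O) = 7 + O (T(O) = 2 - (-5 - O) = 2 + (5 + O) = 7 + O)
b(Y, Q) = 2*Y/(7 + Q + Y) (b(Y, Q) = (Y + Y)/(Q + (7 + Y)) = (2*Y)/(7 + Q + Y) = 2*Y/(7 + Q + Y))
p = 12 (p = -4 + 16 = 12)
h(n) = -8/(6 + n) (h(n) = 4*(2*(-1)/(7 + n - 1)) = 4*(2*(-1)/(6 + n)) = 4*(-2/(6 + n)) = -8/(6 + n))
3446/1497 + 3847/h(p) = 3446/1497 + 3847/((-8/(6 + 12))) = 3446*(1/1497) + 3847/((-8/18)) = 3446/1497 + 3847/((-8*1/18)) = 3446/1497 + 3847/(-4/9) = 3446/1497 + 3847*(-9/4) = 3446/1497 - 34623/4 = -51816847/5988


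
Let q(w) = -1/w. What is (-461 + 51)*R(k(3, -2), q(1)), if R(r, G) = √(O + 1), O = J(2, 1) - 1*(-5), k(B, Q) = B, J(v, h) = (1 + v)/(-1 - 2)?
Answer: -410*√5 ≈ -916.79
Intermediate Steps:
J(v, h) = -⅓ - v/3 (J(v, h) = (1 + v)/(-3) = (1 + v)*(-⅓) = -⅓ - v/3)
O = 4 (O = (-⅓ - ⅓*2) - 1*(-5) = (-⅓ - ⅔) + 5 = -1 + 5 = 4)
R(r, G) = √5 (R(r, G) = √(4 + 1) = √5)
(-461 + 51)*R(k(3, -2), q(1)) = (-461 + 51)*√5 = -410*√5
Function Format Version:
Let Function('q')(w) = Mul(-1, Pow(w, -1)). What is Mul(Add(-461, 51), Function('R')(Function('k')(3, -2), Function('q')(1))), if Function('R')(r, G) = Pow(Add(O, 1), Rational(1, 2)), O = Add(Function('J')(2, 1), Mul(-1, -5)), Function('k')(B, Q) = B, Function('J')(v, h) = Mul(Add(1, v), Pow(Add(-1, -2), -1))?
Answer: Mul(-410, Pow(5, Rational(1, 2))) ≈ -916.79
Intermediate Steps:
Function('J')(v, h) = Add(Rational(-1, 3), Mul(Rational(-1, 3), v)) (Function('J')(v, h) = Mul(Add(1, v), Pow(-3, -1)) = Mul(Add(1, v), Rational(-1, 3)) = Add(Rational(-1, 3), Mul(Rational(-1, 3), v)))
O = 4 (O = Add(Add(Rational(-1, 3), Mul(Rational(-1, 3), 2)), Mul(-1, -5)) = Add(Add(Rational(-1, 3), Rational(-2, 3)), 5) = Add(-1, 5) = 4)
Function('R')(r, G) = Pow(5, Rational(1, 2)) (Function('R')(r, G) = Pow(Add(4, 1), Rational(1, 2)) = Pow(5, Rational(1, 2)))
Mul(Add(-461, 51), Function('R')(Function('k')(3, -2), Function('q')(1))) = Mul(Add(-461, 51), Pow(5, Rational(1, 2))) = Mul(-410, Pow(5, Rational(1, 2)))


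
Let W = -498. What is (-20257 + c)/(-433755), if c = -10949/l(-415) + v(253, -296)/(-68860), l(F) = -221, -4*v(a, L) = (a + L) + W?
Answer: 1230073292681/26403638461200 ≈ 0.046587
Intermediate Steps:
v(a, L) = 249/2 - L/4 - a/4 (v(a, L) = -((a + L) - 498)/4 = -((L + a) - 498)/4 = -(-498 + L + a)/4 = 249/2 - L/4 - a/4)
c = 3015672999/60872240 (c = -10949/(-221) + (249/2 - 1/4*(-296) - 1/4*253)/(-68860) = -10949*(-1/221) + (249/2 + 74 - 253/4)*(-1/68860) = 10949/221 + (541/4)*(-1/68860) = 10949/221 - 541/275440 = 3015672999/60872240 ≈ 49.541)
(-20257 + c)/(-433755) = (-20257 + 3015672999/60872240)/(-433755) = -1230073292681/60872240*(-1/433755) = 1230073292681/26403638461200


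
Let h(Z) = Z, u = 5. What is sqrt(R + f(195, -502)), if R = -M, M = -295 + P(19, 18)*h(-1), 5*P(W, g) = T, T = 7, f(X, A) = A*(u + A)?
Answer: 2*sqrt(1561190)/5 ≈ 499.79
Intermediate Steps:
f(X, A) = A*(5 + A)
P(W, g) = 7/5 (P(W, g) = (1/5)*7 = 7/5)
M = -1482/5 (M = -295 + (7/5)*(-1) = -295 - 7/5 = -1482/5 ≈ -296.40)
R = 1482/5 (R = -1*(-1482/5) = 1482/5 ≈ 296.40)
sqrt(R + f(195, -502)) = sqrt(1482/5 - 502*(5 - 502)) = sqrt(1482/5 - 502*(-497)) = sqrt(1482/5 + 249494) = sqrt(1248952/5) = 2*sqrt(1561190)/5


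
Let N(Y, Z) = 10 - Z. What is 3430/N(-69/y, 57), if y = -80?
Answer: -3430/47 ≈ -72.979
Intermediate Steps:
3430/N(-69/y, 57) = 3430/(10 - 1*57) = 3430/(10 - 57) = 3430/(-47) = 3430*(-1/47) = -3430/47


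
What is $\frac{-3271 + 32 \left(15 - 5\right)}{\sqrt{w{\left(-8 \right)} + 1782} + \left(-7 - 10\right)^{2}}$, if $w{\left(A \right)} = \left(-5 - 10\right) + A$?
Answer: $- \frac{852839}{81762} + \frac{2951 \sqrt{1759}}{81762} \approx -8.917$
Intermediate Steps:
$w{\left(A \right)} = -15 + A$
$\frac{-3271 + 32 \left(15 - 5\right)}{\sqrt{w{\left(-8 \right)} + 1782} + \left(-7 - 10\right)^{2}} = \frac{-3271 + 32 \left(15 - 5\right)}{\sqrt{\left(-15 - 8\right) + 1782} + \left(-7 - 10\right)^{2}} = \frac{-3271 + 32 \cdot 10}{\sqrt{-23 + 1782} + \left(-17\right)^{2}} = \frac{-3271 + 320}{\sqrt{1759} + 289} = - \frac{2951}{289 + \sqrt{1759}}$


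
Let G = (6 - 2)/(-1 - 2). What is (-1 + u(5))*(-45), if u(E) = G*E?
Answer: 345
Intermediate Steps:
G = -4/3 (G = 4/(-3) = 4*(-⅓) = -4/3 ≈ -1.3333)
u(E) = -4*E/3
(-1 + u(5))*(-45) = (-1 - 4/3*5)*(-45) = (-1 - 20/3)*(-45) = -23/3*(-45) = 345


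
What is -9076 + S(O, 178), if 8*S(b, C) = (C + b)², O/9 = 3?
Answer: -30583/8 ≈ -3822.9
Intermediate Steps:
O = 27 (O = 9*3 = 27)
S(b, C) = (C + b)²/8
-9076 + S(O, 178) = -9076 + (178 + 27)²/8 = -9076 + (⅛)*205² = -9076 + (⅛)*42025 = -9076 + 42025/8 = -30583/8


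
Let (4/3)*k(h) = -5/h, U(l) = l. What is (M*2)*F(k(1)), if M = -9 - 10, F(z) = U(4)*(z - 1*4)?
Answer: 1178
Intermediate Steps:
k(h) = -15/(4*h) (k(h) = 3*(-5/h)/4 = -15/(4*h))
F(z) = -16 + 4*z (F(z) = 4*(z - 1*4) = 4*(z - 4) = 4*(-4 + z) = -16 + 4*z)
M = -19
(M*2)*F(k(1)) = (-19*2)*(-16 + 4*(-15/4/1)) = -38*(-16 + 4*(-15/4*1)) = -38*(-16 + 4*(-15/4)) = -38*(-16 - 15) = -38*(-31) = 1178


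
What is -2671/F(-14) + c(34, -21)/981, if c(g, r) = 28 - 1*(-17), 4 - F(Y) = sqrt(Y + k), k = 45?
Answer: 1164631/1635 + 2671*sqrt(31)/15 ≈ 1703.7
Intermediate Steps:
F(Y) = 4 - sqrt(45 + Y) (F(Y) = 4 - sqrt(Y + 45) = 4 - sqrt(45 + Y))
c(g, r) = 45 (c(g, r) = 28 + 17 = 45)
-2671/F(-14) + c(34, -21)/981 = -2671/(4 - sqrt(45 - 14)) + 45/981 = -2671/(4 - sqrt(31)) + 45*(1/981) = -2671/(4 - sqrt(31)) + 5/109 = 5/109 - 2671/(4 - sqrt(31))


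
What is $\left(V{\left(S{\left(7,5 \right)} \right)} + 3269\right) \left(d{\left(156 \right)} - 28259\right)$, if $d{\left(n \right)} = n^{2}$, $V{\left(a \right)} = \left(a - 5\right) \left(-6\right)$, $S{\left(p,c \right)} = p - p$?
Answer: $-12941977$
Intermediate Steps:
$S{\left(p,c \right)} = 0$
$V{\left(a \right)} = 30 - 6 a$ ($V{\left(a \right)} = \left(a - 5\right) \left(-6\right) = \left(-5 + a\right) \left(-6\right) = 30 - 6 a$)
$\left(V{\left(S{\left(7,5 \right)} \right)} + 3269\right) \left(d{\left(156 \right)} - 28259\right) = \left(\left(30 - 0\right) + 3269\right) \left(156^{2} - 28259\right) = \left(\left(30 + 0\right) + 3269\right) \left(24336 - 28259\right) = \left(30 + 3269\right) \left(-3923\right) = 3299 \left(-3923\right) = -12941977$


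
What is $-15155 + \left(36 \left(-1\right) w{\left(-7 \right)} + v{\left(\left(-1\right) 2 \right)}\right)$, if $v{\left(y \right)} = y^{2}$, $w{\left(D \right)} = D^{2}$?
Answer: $-16915$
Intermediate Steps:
$-15155 + \left(36 \left(-1\right) w{\left(-7 \right)} + v{\left(\left(-1\right) 2 \right)}\right) = -15155 + \left(36 \left(-1\right) \left(-7\right)^{2} + \left(\left(-1\right) 2\right)^{2}\right) = -15155 + \left(\left(-36\right) 49 + \left(-2\right)^{2}\right) = -15155 + \left(-1764 + 4\right) = -15155 - 1760 = -16915$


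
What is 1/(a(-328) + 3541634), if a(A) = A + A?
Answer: 1/3540978 ≈ 2.8241e-7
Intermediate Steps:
a(A) = 2*A
1/(a(-328) + 3541634) = 1/(2*(-328) + 3541634) = 1/(-656 + 3541634) = 1/3540978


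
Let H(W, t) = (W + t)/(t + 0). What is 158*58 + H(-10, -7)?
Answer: 64165/7 ≈ 9166.4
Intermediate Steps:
H(W, t) = (W + t)/t
158*58 + H(-10, -7) = 158*58 + (-10 - 7)/(-7) = 9164 - 1/7*(-17) = 9164 + 17/7 = 64165/7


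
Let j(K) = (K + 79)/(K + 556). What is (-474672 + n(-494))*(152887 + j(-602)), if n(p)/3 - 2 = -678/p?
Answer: -3338451285375/46 ≈ -7.2575e+10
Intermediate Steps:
j(K) = (79 + K)/(556 + K)
n(p) = 6 - 2034/p (n(p) = 6 + 3*(-678/p) = 6 - 2034/p)
(-474672 + n(-494))*(152887 + j(-602)) = (-474672 + (6 - 2034/(-494)))*(152887 + (79 - 602)/(556 - 602)) = (-474672 + (6 - 2034*(-1/494)))*(152887 - 523/(-46)) = (-474672 + (6 + 1017/247))*(152887 - 1/46*(-523)) = (-474672 + 2499/247)*(152887 + 523/46) = -117241485/247*7033325/46 = -3338451285375/46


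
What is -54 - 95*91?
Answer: -8699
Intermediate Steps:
-54 - 95*91 = -54 - 8645 = -8699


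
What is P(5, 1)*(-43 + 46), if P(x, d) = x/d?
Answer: 15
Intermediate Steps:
P(5, 1)*(-43 + 46) = (5/1)*(-43 + 46) = (5*1)*3 = 5*3 = 15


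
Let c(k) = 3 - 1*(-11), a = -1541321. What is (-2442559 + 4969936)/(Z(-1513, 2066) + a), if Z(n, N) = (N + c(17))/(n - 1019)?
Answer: -1599829641/975656713 ≈ -1.6397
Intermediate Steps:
c(k) = 14 (c(k) = 3 + 11 = 14)
Z(n, N) = (14 + N)/(-1019 + n) (Z(n, N) = (N + 14)/(n - 1019) = (14 + N)/(-1019 + n))
(-2442559 + 4969936)/(Z(-1513, 2066) + a) = (-2442559 + 4969936)/((14 + 2066)/(-1019 - 1513) - 1541321) = 2527377/(2080/(-2532) - 1541321) = 2527377/(-1/2532*2080 - 1541321) = 2527377/(-520/633 - 1541321) = 2527377/(-975656713/633) = 2527377*(-633/975656713) = -1599829641/975656713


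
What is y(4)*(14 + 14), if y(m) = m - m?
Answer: 0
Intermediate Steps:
y(m) = 0
y(4)*(14 + 14) = 0*(14 + 14) = 0*28 = 0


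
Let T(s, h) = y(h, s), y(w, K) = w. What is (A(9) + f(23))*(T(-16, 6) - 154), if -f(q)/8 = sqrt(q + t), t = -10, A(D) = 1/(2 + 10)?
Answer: -37/3 + 1184*sqrt(13) ≈ 4256.6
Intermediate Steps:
A(D) = 1/12
f(q) = -8*sqrt(-10 + q) (f(q) = -8*sqrt(q - 10) = -8*sqrt(-10 + q))
T(s, h) = h
(A(9) + f(23))*(T(-16, 6) - 154) = (1/12 - 8*sqrt(-10 + 23))*(6 - 154) = (1/12 - 8*sqrt(13))*(-148) = -37/3 + 1184*sqrt(13)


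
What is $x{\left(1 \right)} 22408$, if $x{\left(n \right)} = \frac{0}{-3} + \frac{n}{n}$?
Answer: $22408$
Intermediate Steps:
$x{\left(n \right)} = 1$ ($x{\left(n \right)} = 0 \left(- \frac{1}{3}\right) + 1 = 0 + 1 = 1$)
$x{\left(1 \right)} 22408 = 1 \cdot 22408 = 22408$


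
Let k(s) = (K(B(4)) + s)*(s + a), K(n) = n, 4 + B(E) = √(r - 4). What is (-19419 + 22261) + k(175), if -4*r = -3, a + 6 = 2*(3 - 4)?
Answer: 31399 + 167*I*√13/2 ≈ 31399.0 + 301.06*I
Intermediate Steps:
a = -8 (a = -6 + 2*(3 - 4) = -6 + 2*(-1) = -6 - 2 = -8)
r = ¾ (r = -¼*(-3) = ¾ ≈ 0.75000)
B(E) = -4 + I*√13/2 (B(E) = -4 + √(¾ - 4) = -4 + √(-13/4) = -4 + I*√13/2)
k(s) = (-8 + s)*(-4 + s + I*√13/2) (k(s) = ((-4 + I*√13/2) + s)*(s - 8) = (-4 + s + I*√13/2)*(-8 + s) = (-8 + s)*(-4 + s + I*√13/2))
(-19419 + 22261) + k(175) = (-19419 + 22261) + (32 + 175² - 12*175 - 4*I*√13 + (½)*I*175*√13) = 2842 + (32 + 30625 - 2100 - 4*I*√13 + 175*I*√13/2) = 2842 + (28557 + 167*I*√13/2) = 31399 + 167*I*√13/2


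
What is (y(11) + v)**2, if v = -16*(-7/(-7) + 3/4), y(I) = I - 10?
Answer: 729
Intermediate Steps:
y(I) = -10 + I
v = -28 (v = -16*(-7*(-1/7) + 3*(1/4)) = -16*(1 + 3/4) = -16*7/4 = -28)
(y(11) + v)**2 = ((-10 + 11) - 28)**2 = (1 - 28)**2 = (-27)**2 = 729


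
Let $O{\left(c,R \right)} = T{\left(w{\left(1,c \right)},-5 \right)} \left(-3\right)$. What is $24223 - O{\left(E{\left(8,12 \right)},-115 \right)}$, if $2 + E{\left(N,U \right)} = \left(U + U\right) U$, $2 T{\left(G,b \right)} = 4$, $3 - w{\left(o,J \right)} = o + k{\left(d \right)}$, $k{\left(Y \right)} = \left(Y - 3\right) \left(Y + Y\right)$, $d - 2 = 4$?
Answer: $24229$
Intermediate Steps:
$d = 6$ ($d = 2 + 4 = 6$)
$k{\left(Y \right)} = 2 Y \left(-3 + Y\right)$ ($k{\left(Y \right)} = \left(-3 + Y\right) 2 Y = 2 Y \left(-3 + Y\right)$)
$w{\left(o,J \right)} = -33 - o$ ($w{\left(o,J \right)} = 3 - \left(o + 2 \cdot 6 \left(-3 + 6\right)\right) = 3 - \left(o + 2 \cdot 6 \cdot 3\right) = 3 - \left(o + 36\right) = 3 - \left(36 + o\right) = -33 - o$)
$T{\left(G,b \right)} = 2$ ($T{\left(G,b \right)} = \frac{1}{2} \cdot 4 = 2$)
$E{\left(N,U \right)} = -2 + 2 U^{2}$ ($E{\left(N,U \right)} = -2 + \left(U + U\right) U = -2 + 2 U U = -2 + 2 U^{2}$)
$O{\left(c,R \right)} = -6$ ($O{\left(c,R \right)} = 2 \left(-3\right) = -6$)
$24223 - O{\left(E{\left(8,12 \right)},-115 \right)} = 24223 - -6 = 24223 + 6 = 24229$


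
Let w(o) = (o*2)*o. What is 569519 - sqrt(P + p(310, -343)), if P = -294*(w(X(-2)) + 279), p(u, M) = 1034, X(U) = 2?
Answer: 569519 - 4*I*sqrt(5209) ≈ 5.6952e+5 - 288.69*I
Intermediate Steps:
w(o) = 2*o**2 (w(o) = (2*o)*o = 2*o**2)
P = -84378 (P = -294*(2*2**2 + 279) = -294*(2*4 + 279) = -294*(8 + 279) = -294*287 = -84378)
569519 - sqrt(P + p(310, -343)) = 569519 - sqrt(-84378 + 1034) = 569519 - sqrt(-83344) = 569519 - 4*I*sqrt(5209)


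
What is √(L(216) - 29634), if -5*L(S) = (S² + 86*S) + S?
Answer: I*√1068090/5 ≈ 206.7*I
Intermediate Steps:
L(S) = -87*S/5 - S²/5 (L(S) = -((S² + 86*S) + S)/5 = -(S² + 87*S)/5 = -87*S/5 - S²/5)
√(L(216) - 29634) = √(-⅕*216*(87 + 216) - 29634) = √(-⅕*216*303 - 29634) = √(-65448/5 - 29634) = √(-213618/5) = I*√1068090/5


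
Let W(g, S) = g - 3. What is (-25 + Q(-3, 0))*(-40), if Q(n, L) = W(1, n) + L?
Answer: 1080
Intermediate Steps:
W(g, S) = -3 + g
Q(n, L) = -2 + L (Q(n, L) = (-3 + 1) + L = -2 + L)
(-25 + Q(-3, 0))*(-40) = (-25 + (-2 + 0))*(-40) = (-25 - 2)*(-40) = -27*(-40) = 1080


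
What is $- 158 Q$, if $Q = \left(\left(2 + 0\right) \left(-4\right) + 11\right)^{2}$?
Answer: $-1422$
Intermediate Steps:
$Q = 9$ ($Q = \left(2 \left(-4\right) + 11\right)^{2} = \left(-8 + 11\right)^{2} = 3^{2} = 9$)
$- 158 Q = \left(-158\right) 9 = -1422$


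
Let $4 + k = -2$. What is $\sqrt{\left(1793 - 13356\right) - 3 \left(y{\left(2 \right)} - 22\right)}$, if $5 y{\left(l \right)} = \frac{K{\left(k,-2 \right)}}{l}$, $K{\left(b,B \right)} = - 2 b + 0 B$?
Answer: $\frac{i \sqrt{287515}}{5} \approx 107.24 i$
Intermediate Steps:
$k = -6$ ($k = -4 - 2 = -6$)
$K{\left(b,B \right)} = - 2 b$ ($K{\left(b,B \right)} = - 2 b + 0 = - 2 b$)
$y{\left(l \right)} = \frac{12}{5 l}$ ($y{\left(l \right)} = \frac{\left(-2\right) \left(-6\right) \frac{1}{l}}{5} = \frac{12 \frac{1}{l}}{5} = \frac{12}{5 l}$)
$\sqrt{\left(1793 - 13356\right) - 3 \left(y{\left(2 \right)} - 22\right)} = \sqrt{\left(1793 - 13356\right) - 3 \left(\frac{12}{5 \cdot 2} - 22\right)} = \sqrt{-11563 - 3 \left(\frac{12}{5} \cdot \frac{1}{2} - 22\right)} = \sqrt{-11563 - 3 \left(\frac{6}{5} - 22\right)} = \sqrt{-11563 - - \frac{312}{5}} = \sqrt{-11563 + \frac{312}{5}} = \sqrt{- \frac{57503}{5}} = \frac{i \sqrt{287515}}{5}$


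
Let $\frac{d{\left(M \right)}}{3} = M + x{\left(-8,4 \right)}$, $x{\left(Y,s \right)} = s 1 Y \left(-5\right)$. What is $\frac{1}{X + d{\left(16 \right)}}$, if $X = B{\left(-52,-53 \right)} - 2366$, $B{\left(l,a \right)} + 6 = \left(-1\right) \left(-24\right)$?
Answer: $- \frac{1}{1820} \approx -0.00054945$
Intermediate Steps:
$x{\left(Y,s \right)} = - 5 Y s$ ($x{\left(Y,s \right)} = s \left(- 5 Y\right) = - 5 Y s$)
$B{\left(l,a \right)} = 18$ ($B{\left(l,a \right)} = -6 - -24 = -6 + 24 = 18$)
$d{\left(M \right)} = 480 + 3 M$ ($d{\left(M \right)} = 3 \left(M - \left(-40\right) 4\right) = 3 \left(M + 160\right) = 3 \left(160 + M\right) = 480 + 3 M$)
$X = -2348$ ($X = 18 - 2366 = -2348$)
$\frac{1}{X + d{\left(16 \right)}} = \frac{1}{-2348 + \left(480 + 3 \cdot 16\right)} = \frac{1}{-2348 + \left(480 + 48\right)} = \frac{1}{-2348 + 528} = \frac{1}{-1820} = - \frac{1}{1820}$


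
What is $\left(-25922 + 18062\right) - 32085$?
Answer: $-39945$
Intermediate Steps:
$\left(-25922 + 18062\right) - 32085 = -7860 - 32085 = -39945$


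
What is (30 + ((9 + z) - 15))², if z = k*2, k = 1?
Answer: 676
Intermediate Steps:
z = 2 (z = 1*2 = 2)
(30 + ((9 + z) - 15))² = (30 + ((9 + 2) - 15))² = (30 + (11 - 15))² = (30 - 4)² = 26² = 676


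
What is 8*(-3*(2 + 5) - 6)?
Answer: -216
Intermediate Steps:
8*(-3*(2 + 5) - 6) = 8*(-3*7 - 6) = 8*(-21 - 6) = 8*(-27) = -216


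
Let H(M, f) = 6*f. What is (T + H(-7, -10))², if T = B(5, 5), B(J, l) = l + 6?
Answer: 2401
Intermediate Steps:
B(J, l) = 6 + l
T = 11 (T = 6 + 5 = 11)
(T + H(-7, -10))² = (11 + 6*(-10))² = (11 - 60)² = (-49)² = 2401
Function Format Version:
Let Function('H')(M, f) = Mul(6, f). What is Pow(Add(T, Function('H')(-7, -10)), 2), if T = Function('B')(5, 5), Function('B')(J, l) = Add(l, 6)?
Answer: 2401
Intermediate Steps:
Function('B')(J, l) = Add(6, l)
T = 11 (T = Add(6, 5) = 11)
Pow(Add(T, Function('H')(-7, -10)), 2) = Pow(Add(11, Mul(6, -10)), 2) = Pow(Add(11, -60), 2) = Pow(-49, 2) = 2401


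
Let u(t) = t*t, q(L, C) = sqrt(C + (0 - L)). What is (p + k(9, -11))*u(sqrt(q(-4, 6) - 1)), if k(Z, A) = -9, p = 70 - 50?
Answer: -11 + 11*sqrt(10) ≈ 23.785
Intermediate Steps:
p = 20
q(L, C) = sqrt(C - L)
u(t) = t**2
(p + k(9, -11))*u(sqrt(q(-4, 6) - 1)) = (20 - 9)*(sqrt(sqrt(6 - 1*(-4)) - 1))**2 = 11*(sqrt(sqrt(6 + 4) - 1))**2 = 11*(sqrt(sqrt(10) - 1))**2 = 11*(sqrt(-1 + sqrt(10)))**2 = 11*(-1 + sqrt(10)) = -11 + 11*sqrt(10)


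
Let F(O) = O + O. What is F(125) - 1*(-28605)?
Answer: 28855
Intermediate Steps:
F(O) = 2*O
F(125) - 1*(-28605) = 2*125 - 1*(-28605) = 250 + 28605 = 28855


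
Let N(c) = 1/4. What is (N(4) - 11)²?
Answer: 1849/16 ≈ 115.56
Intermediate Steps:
N(c) = ¼ (N(c) = 1*(¼) = ¼)
(N(4) - 11)² = (¼ - 11)² = (-43/4)² = 1849/16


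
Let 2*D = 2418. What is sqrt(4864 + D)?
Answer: sqrt(6073) ≈ 77.929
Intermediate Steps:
D = 1209 (D = (1/2)*2418 = 1209)
sqrt(4864 + D) = sqrt(4864 + 1209) = sqrt(6073)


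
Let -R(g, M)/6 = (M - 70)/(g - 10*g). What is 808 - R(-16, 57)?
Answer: 19379/24 ≈ 807.46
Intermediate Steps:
R(g, M) = 2*(-70 + M)/(3*g) (R(g, M) = -6*(M - 70)/(g - 10*g) = -6*(-70 + M)/((-9*g)) = -6*(-70 + M)*(-1/(9*g)) = -(-2)*(-70 + M)/(3*g) = 2*(-70 + M)/(3*g))
808 - R(-16, 57) = 808 - 2*(-70 + 57)/(3*(-16)) = 808 - 2*(-1)*(-13)/(3*16) = 808 - 1*13/24 = 808 - 13/24 = 19379/24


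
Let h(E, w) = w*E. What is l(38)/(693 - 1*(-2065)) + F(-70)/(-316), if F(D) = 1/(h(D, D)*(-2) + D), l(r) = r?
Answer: 8465837/614427240 ≈ 0.013778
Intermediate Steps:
h(E, w) = E*w
F(D) = 1/(D - 2*D²) (F(D) = 1/((D*D)*(-2) + D) = 1/(D²*(-2) + D) = 1/(-2*D² + D) = 1/(D - 2*D²))
l(38)/(693 - 1*(-2065)) + F(-70)/(-316) = 38/(693 - 1*(-2065)) + (1/((-70)*(1 - 2*(-70))))/(-316) = 38/(693 + 2065) - 1/(70*(1 + 140))*(-1/316) = 38/2758 - 1/70/141*(-1/316) = 38*(1/2758) - 1/70*1/141*(-1/316) = 19/1379 - 1/9870*(-1/316) = 19/1379 + 1/3118920 = 8465837/614427240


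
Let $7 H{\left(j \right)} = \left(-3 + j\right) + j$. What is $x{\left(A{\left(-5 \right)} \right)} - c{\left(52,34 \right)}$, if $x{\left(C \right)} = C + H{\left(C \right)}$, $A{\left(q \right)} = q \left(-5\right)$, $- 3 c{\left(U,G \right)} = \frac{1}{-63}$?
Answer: $\frac{5993}{189} \approx 31.709$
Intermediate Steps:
$c{\left(U,G \right)} = \frac{1}{189}$ ($c{\left(U,G \right)} = - \frac{1}{3 \left(-63\right)} = \left(- \frac{1}{3}\right) \left(- \frac{1}{63}\right) = \frac{1}{189}$)
$A{\left(q \right)} = - 5 q$
$H{\left(j \right)} = - \frac{3}{7} + \frac{2 j}{7}$ ($H{\left(j \right)} = \frac{\left(-3 + j\right) + j}{7} = \frac{-3 + 2 j}{7} = - \frac{3}{7} + \frac{2 j}{7}$)
$x{\left(C \right)} = - \frac{3}{7} + \frac{9 C}{7}$ ($x{\left(C \right)} = C + \left(- \frac{3}{7} + \frac{2 C}{7}\right) = - \frac{3}{7} + \frac{9 C}{7}$)
$x{\left(A{\left(-5 \right)} \right)} - c{\left(52,34 \right)} = \left(- \frac{3}{7} + \frac{9 \left(\left(-5\right) \left(-5\right)\right)}{7}\right) - \frac{1}{189} = \left(- \frac{3}{7} + \frac{9}{7} \cdot 25\right) - \frac{1}{189} = \left(- \frac{3}{7} + \frac{225}{7}\right) - \frac{1}{189} = \frac{222}{7} - \frac{1}{189} = \frac{5993}{189}$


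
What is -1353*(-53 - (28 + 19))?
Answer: 135300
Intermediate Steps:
-1353*(-53 - (28 + 19)) = -1353*(-53 - 1*47) = -1353*(-53 - 47) = -1353*(-100) = 135300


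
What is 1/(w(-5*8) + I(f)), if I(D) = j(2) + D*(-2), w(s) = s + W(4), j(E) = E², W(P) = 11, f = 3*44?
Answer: -1/289 ≈ -0.0034602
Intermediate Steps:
f = 132
w(s) = 11 + s (w(s) = s + 11 = 11 + s)
I(D) = 4 - 2*D (I(D) = 2² + D*(-2) = 4 - 2*D)
1/(w(-5*8) + I(f)) = 1/((11 - 5*8) + (4 - 2*132)) = 1/((11 - 40) + (4 - 264)) = 1/(-29 - 260) = 1/(-289) = -1/289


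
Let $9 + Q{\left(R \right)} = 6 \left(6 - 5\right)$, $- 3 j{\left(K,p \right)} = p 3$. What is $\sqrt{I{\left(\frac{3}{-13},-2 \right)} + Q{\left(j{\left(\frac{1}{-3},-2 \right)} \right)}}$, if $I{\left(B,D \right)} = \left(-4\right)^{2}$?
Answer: $\sqrt{13} \approx 3.6056$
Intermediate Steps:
$I{\left(B,D \right)} = 16$
$j{\left(K,p \right)} = - p$ ($j{\left(K,p \right)} = - \frac{p 3}{3} = - \frac{3 p}{3} = - p$)
$Q{\left(R \right)} = -3$ ($Q{\left(R \right)} = -9 + 6 \left(6 - 5\right) = -9 + 6 \cdot 1 = -9 + 6 = -3$)
$\sqrt{I{\left(\frac{3}{-13},-2 \right)} + Q{\left(j{\left(\frac{1}{-3},-2 \right)} \right)}} = \sqrt{16 - 3} = \sqrt{13}$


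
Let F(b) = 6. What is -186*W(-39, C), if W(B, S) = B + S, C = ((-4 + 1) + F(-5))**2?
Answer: 5580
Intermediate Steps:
C = 9 (C = ((-4 + 1) + 6)**2 = (-3 + 6)**2 = 3**2 = 9)
-186*W(-39, C) = -186*(-39 + 9) = -186*(-30) = 5580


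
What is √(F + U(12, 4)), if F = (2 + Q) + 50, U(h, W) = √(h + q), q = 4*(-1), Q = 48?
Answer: √(100 + 2*√2) ≈ 10.140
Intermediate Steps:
q = -4
U(h, W) = √(-4 + h) (U(h, W) = √(h - 4) = √(-4 + h))
F = 100 (F = (2 + 48) + 50 = 50 + 50 = 100)
√(F + U(12, 4)) = √(100 + √(-4 + 12)) = √(100 + √8) = √(100 + 2*√2)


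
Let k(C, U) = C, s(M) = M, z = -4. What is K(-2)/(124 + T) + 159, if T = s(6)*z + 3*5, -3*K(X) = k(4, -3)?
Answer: 54851/345 ≈ 158.99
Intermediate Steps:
K(X) = -4/3 (K(X) = -1/3*4 = -4/3)
T = -9 (T = 6*(-4) + 3*5 = -24 + 15 = -9)
K(-2)/(124 + T) + 159 = -4/(3*(124 - 9)) + 159 = -4/3/115 + 159 = -4/3*1/115 + 159 = -4/345 + 159 = 54851/345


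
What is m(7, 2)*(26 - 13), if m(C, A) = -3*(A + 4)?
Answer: -234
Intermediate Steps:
m(C, A) = -12 - 3*A (m(C, A) = -3*(4 + A) = -12 - 3*A)
m(7, 2)*(26 - 13) = (-12 - 3*2)*(26 - 13) = (-12 - 6)*13 = -18*13 = -234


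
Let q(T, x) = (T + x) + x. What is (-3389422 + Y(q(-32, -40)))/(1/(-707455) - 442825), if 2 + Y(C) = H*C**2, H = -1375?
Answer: 1825006099490/39159845047 ≈ 46.604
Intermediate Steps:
q(T, x) = T + 2*x
Y(C) = -2 - 1375*C**2
(-3389422 + Y(q(-32, -40)))/(1/(-707455) - 442825) = (-3389422 + (-2 - 1375*(-32 + 2*(-40))**2))/(1/(-707455) - 442825) = (-3389422 + (-2 - 1375*(-32 - 80)**2))/(-1/707455 - 442825) = (-3389422 + (-2 - 1375*(-112)**2))/(-313278760376/707455) = (-3389422 + (-2 - 1375*12544))*(-707455/313278760376) = (-3389422 + (-2 - 17248000))*(-707455/313278760376) = (-3389422 - 17248002)*(-707455/313278760376) = -20637424*(-707455/313278760376) = 1825006099490/39159845047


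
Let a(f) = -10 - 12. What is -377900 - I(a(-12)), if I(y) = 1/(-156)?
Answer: -58952399/156 ≈ -3.7790e+5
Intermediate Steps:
a(f) = -22
I(y) = -1/156
-377900 - I(a(-12)) = -377900 - 1*(-1/156) = -377900 + 1/156 = -58952399/156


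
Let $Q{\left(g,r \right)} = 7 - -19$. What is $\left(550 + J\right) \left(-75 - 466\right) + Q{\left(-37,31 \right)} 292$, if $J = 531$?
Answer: $-577229$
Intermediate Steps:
$Q{\left(g,r \right)} = 26$ ($Q{\left(g,r \right)} = 7 + 19 = 26$)
$\left(550 + J\right) \left(-75 - 466\right) + Q{\left(-37,31 \right)} 292 = \left(550 + 531\right) \left(-75 - 466\right) + 26 \cdot 292 = 1081 \left(-541\right) + 7592 = -584821 + 7592 = -577229$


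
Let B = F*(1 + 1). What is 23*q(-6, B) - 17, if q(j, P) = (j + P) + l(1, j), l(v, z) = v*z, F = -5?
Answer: -523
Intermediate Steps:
B = -10 (B = -5*(1 + 1) = -5*2 = -10)
q(j, P) = P + 2*j (q(j, P) = (j + P) + 1*j = (P + j) + j = P + 2*j)
23*q(-6, B) - 17 = 23*(-10 + 2*(-6)) - 17 = 23*(-10 - 12) - 17 = 23*(-22) - 17 = -506 - 17 = -523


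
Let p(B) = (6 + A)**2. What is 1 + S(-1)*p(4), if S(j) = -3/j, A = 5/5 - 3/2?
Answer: 367/4 ≈ 91.750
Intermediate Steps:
A = -1/2 (A = 5*(1/5) - 3*1/2 = 1 - 3/2 = -1/2 ≈ -0.50000)
p(B) = 121/4 (p(B) = (6 - 1/2)**2 = (11/2)**2 = 121/4)
1 + S(-1)*p(4) = 1 - 3/(-1)*(121/4) = 1 - 3*(-1)*(121/4) = 1 + 3*(121/4) = 1 + 363/4 = 367/4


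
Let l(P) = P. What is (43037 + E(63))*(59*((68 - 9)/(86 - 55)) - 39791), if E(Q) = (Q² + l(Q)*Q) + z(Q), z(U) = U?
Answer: -62778781520/31 ≈ -2.0251e+9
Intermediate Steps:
E(Q) = Q + 2*Q² (E(Q) = (Q² + Q*Q) + Q = (Q² + Q²) + Q = 2*Q² + Q = Q + 2*Q²)
(43037 + E(63))*(59*((68 - 9)/(86 - 55)) - 39791) = (43037 + 63*(1 + 2*63))*(59*((68 - 9)/(86 - 55)) - 39791) = (43037 + 63*(1 + 126))*(59*(59/31) - 39791) = (43037 + 63*127)*(59*(59*(1/31)) - 39791) = (43037 + 8001)*(59*(59/31) - 39791) = 51038*(3481/31 - 39791) = 51038*(-1230040/31) = -62778781520/31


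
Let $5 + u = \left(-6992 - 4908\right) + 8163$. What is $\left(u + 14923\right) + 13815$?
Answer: $24996$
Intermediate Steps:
$u = -3742$ ($u = -5 + \left(\left(-6992 - 4908\right) + 8163\right) = -5 + \left(-11900 + 8163\right) = -5 - 3737 = -3742$)
$\left(u + 14923\right) + 13815 = \left(-3742 + 14923\right) + 13815 = 11181 + 13815 = 24996$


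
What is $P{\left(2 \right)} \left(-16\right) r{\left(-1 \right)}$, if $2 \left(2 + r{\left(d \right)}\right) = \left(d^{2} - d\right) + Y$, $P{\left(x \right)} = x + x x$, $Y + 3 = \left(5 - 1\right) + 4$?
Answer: $-144$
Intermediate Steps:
$Y = 5$ ($Y = -3 + \left(\left(5 - 1\right) + 4\right) = -3 + \left(4 + 4\right) = -3 + 8 = 5$)
$P{\left(x \right)} = x + x^{2}$
$r{\left(d \right)} = \frac{1}{2} + \frac{d^{2}}{2} - \frac{d}{2}$ ($r{\left(d \right)} = -2 + \frac{\left(d^{2} - d\right) + 5}{2} = -2 + \frac{5 + d^{2} - d}{2} = -2 + \left(\frac{5}{2} + \frac{d^{2}}{2} - \frac{d}{2}\right) = \frac{1}{2} + \frac{d^{2}}{2} - \frac{d}{2}$)
$P{\left(2 \right)} \left(-16\right) r{\left(-1 \right)} = 2 \left(1 + 2\right) \left(-16\right) \left(\frac{1}{2} + \frac{\left(-1\right)^{2}}{2} - - \frac{1}{2}\right) = 2 \cdot 3 \left(-16\right) \left(\frac{1}{2} + \frac{1}{2} \cdot 1 + \frac{1}{2}\right) = 6 \left(-16\right) \left(\frac{1}{2} + \frac{1}{2} + \frac{1}{2}\right) = \left(-96\right) \frac{3}{2} = -144$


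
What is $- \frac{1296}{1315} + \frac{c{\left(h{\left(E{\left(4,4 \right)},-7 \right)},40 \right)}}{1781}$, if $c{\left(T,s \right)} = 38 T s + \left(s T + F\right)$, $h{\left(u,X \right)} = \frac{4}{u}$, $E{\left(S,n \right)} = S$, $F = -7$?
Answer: $- \frac{265981}{2342015} \approx -0.11357$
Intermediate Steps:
$c{\left(T,s \right)} = -7 + 39 T s$ ($c{\left(T,s \right)} = 38 T s + \left(s T - 7\right) = 38 T s + \left(T s - 7\right) = 38 T s + \left(-7 + T s\right) = -7 + 39 T s$)
$- \frac{1296}{1315} + \frac{c{\left(h{\left(E{\left(4,4 \right)},-7 \right)},40 \right)}}{1781} = - \frac{1296}{1315} + \frac{-7 + 39 \cdot \frac{4}{4} \cdot 40}{1781} = \left(-1296\right) \frac{1}{1315} + \left(-7 + 39 \cdot 4 \cdot \frac{1}{4} \cdot 40\right) \frac{1}{1781} = - \frac{1296}{1315} + \left(-7 + 39 \cdot 1 \cdot 40\right) \frac{1}{1781} = - \frac{1296}{1315} + \left(-7 + 1560\right) \frac{1}{1781} = - \frac{1296}{1315} + 1553 \cdot \frac{1}{1781} = - \frac{1296}{1315} + \frac{1553}{1781} = - \frac{265981}{2342015}$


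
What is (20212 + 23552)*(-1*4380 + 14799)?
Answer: 455977116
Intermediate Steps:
(20212 + 23552)*(-1*4380 + 14799) = 43764*(-4380 + 14799) = 43764*10419 = 455977116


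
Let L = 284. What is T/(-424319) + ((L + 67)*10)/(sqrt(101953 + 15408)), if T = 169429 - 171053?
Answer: 232/60617 + 3510*sqrt(117361)/117361 ≈ 10.250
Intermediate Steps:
T = -1624
T/(-424319) + ((L + 67)*10)/(sqrt(101953 + 15408)) = -1624/(-424319) + ((284 + 67)*10)/(sqrt(101953 + 15408)) = -1624*(-1/424319) + (351*10)/(sqrt(117361)) = 232/60617 + 3510*(sqrt(117361)/117361) = 232/60617 + 3510*sqrt(117361)/117361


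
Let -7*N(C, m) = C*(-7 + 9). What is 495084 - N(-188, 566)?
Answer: 3465212/7 ≈ 4.9503e+5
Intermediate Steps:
N(C, m) = -2*C/7 (N(C, m) = -C*(-7 + 9)/7 = -C*2/7 = -2*C/7)
495084 - N(-188, 566) = 495084 - (-2)*(-188)/7 = 495084 - 1*376/7 = 495084 - 376/7 = 3465212/7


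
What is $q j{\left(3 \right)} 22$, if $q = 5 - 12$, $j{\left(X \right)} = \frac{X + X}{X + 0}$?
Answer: $-308$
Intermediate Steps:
$j{\left(X \right)} = 2$ ($j{\left(X \right)} = \frac{2 X}{X} = 2$)
$q = -7$
$q j{\left(3 \right)} 22 = \left(-7\right) 2 \cdot 22 = \left(-14\right) 22 = -308$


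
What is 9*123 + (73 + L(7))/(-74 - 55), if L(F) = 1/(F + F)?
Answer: 666073/602 ≈ 1106.4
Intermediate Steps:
L(F) = 1/(2*F)
9*123 + (73 + L(7))/(-74 - 55) = 9*123 + (73 + (½)/7)/(-74 - 55) = 1107 + (73 + (½)*(⅐))/(-129) = 1107 + (73 + 1/14)*(-1/129) = 1107 + (1023/14)*(-1/129) = 1107 - 341/602 = 666073/602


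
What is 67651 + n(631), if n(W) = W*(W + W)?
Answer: 863973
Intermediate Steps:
n(W) = 2*W**2 (n(W) = W*(2*W) = 2*W**2)
67651 + n(631) = 67651 + 2*631**2 = 67651 + 2*398161 = 67651 + 796322 = 863973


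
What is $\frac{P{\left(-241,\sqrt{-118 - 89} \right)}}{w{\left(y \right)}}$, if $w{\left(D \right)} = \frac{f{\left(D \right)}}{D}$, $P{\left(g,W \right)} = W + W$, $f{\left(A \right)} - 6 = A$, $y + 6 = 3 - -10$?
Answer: $\frac{42 i \sqrt{23}}{13} \approx 15.494 i$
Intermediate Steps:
$y = 7$ ($y = -6 + \left(3 - -10\right) = -6 + \left(3 + 10\right) = -6 + 13 = 7$)
$f{\left(A \right)} = 6 + A$
$P{\left(g,W \right)} = 2 W$
$w{\left(D \right)} = \frac{6 + D}{D}$
$\frac{P{\left(-241,\sqrt{-118 - 89} \right)}}{w{\left(y \right)}} = \frac{2 \sqrt{-118 - 89}}{\frac{1}{7} \left(6 + 7\right)} = \frac{2 \sqrt{-207}}{\frac{1}{7} \cdot 13} = \frac{2 \cdot 3 i \sqrt{23}}{\frac{13}{7}} = 6 i \sqrt{23} \cdot \frac{7}{13} = \frac{42 i \sqrt{23}}{13}$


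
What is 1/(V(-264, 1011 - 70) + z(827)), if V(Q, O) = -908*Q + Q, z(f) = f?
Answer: 1/240275 ≈ 4.1619e-6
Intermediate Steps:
V(Q, O) = -907*Q
1/(V(-264, 1011 - 70) + z(827)) = 1/(-907*(-264) + 827) = 1/(239448 + 827) = 1/240275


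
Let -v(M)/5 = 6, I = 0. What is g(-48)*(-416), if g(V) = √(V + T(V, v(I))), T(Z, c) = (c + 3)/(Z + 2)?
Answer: -208*I*√100326/23 ≈ -2864.5*I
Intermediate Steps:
v(M) = -30 (v(M) = -5*6 = -30)
T(Z, c) = (3 + c)/(2 + Z)
g(V) = √(V - 27/(2 + V)) (g(V) = √(V + (3 - 30)/(2 + V)) = √(V - 27/(2 + V)))
g(-48)*(-416) = √((-27 - 48*(2 - 48))/(2 - 48))*(-416) = √((-27 - 48*(-46))/(-46))*(-416) = √(-(-27 + 2208)/46)*(-416) = √(-1/46*2181)*(-416) = √(-2181/46)*(-416) = (I*√100326/46)*(-416) = -208*I*√100326/23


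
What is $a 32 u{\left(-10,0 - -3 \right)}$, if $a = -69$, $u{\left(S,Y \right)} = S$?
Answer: $22080$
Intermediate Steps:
$a 32 u{\left(-10,0 - -3 \right)} = \left(-69\right) 32 \left(-10\right) = \left(-2208\right) \left(-10\right) = 22080$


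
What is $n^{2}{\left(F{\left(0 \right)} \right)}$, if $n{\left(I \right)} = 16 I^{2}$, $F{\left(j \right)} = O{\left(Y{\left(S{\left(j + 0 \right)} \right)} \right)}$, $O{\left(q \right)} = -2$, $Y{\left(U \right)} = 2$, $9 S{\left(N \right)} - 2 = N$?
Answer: $4096$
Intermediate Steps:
$S{\left(N \right)} = \frac{2}{9} + \frac{N}{9}$
$F{\left(j \right)} = -2$
$n^{2}{\left(F{\left(0 \right)} \right)} = \left(16 \left(-2\right)^{2}\right)^{2} = \left(16 \cdot 4\right)^{2} = 64^{2} = 4096$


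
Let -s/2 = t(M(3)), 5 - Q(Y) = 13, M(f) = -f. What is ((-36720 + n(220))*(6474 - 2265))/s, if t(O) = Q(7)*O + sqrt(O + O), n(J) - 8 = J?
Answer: 307189656/97 - 12799569*I*sqrt(6)/97 ≈ 3.1669e+6 - 3.2322e+5*I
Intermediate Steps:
Q(Y) = -8 (Q(Y) = 5 - 1*13 = 5 - 13 = -8)
n(J) = 8 + J
t(O) = -8*O + sqrt(2)*sqrt(O) (t(O) = -8*O + sqrt(O + O) = -8*O + sqrt(2*O) = -8*O + sqrt(2)*sqrt(O))
s = -48 - 2*I*sqrt(6) (s = -2*(-(-8)*3 + sqrt(2)*sqrt(-1*3)) = -2*(-8*(-3) + sqrt(2)*sqrt(-3)) = -2*(24 + sqrt(2)*(I*sqrt(3))) = -2*(24 + I*sqrt(6)) = -48 - 2*I*sqrt(6) ≈ -48.0 - 4.899*I)
((-36720 + n(220))*(6474 - 2265))/s = ((-36720 + (8 + 220))*(6474 - 2265))/(-48 - 2*I*sqrt(6)) = ((-36720 + 228)*4209)/(-48 - 2*I*sqrt(6)) = (-36492*4209)/(-48 - 2*I*sqrt(6)) = -153594828/(-48 - 2*I*sqrt(6))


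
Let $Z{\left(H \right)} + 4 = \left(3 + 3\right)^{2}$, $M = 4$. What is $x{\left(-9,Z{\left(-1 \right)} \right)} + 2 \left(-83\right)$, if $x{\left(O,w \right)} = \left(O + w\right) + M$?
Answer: $-139$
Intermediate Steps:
$Z{\left(H \right)} = 32$ ($Z{\left(H \right)} = -4 + \left(3 + 3\right)^{2} = -4 + 6^{2} = -4 + 36 = 32$)
$x{\left(O,w \right)} = 4 + O + w$ ($x{\left(O,w \right)} = \left(O + w\right) + 4 = 4 + O + w$)
$x{\left(-9,Z{\left(-1 \right)} \right)} + 2 \left(-83\right) = \left(4 - 9 + 32\right) + 2 \left(-83\right) = 27 - 166 = -139$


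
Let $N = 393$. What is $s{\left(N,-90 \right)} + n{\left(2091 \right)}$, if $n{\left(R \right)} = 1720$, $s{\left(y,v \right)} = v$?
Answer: $1630$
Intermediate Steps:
$s{\left(N,-90 \right)} + n{\left(2091 \right)} = -90 + 1720 = 1630$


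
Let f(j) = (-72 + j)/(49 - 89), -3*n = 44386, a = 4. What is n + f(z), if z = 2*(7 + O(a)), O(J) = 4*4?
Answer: -887681/60 ≈ -14795.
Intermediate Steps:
O(J) = 16
n = -44386/3 (n = -1/3*44386 = -44386/3 ≈ -14795.)
z = 46 (z = 2*(7 + 16) = 2*23 = 46)
f(j) = 9/5 - j/40 (f(j) = (-72 + j)/(-40) = (-72 + j)*(-1/40) = 9/5 - j/40)
n + f(z) = -44386/3 + (9/5 - 1/40*46) = -44386/3 + (9/5 - 23/20) = -44386/3 + 13/20 = -887681/60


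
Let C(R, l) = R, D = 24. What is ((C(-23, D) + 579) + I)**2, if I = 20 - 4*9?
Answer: 291600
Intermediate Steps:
I = -16 (I = 20 - 36 = -16)
((C(-23, D) + 579) + I)**2 = ((-23 + 579) - 16)**2 = (556 - 16)**2 = 540**2 = 291600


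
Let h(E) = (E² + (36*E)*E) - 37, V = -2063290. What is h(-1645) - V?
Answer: 102186178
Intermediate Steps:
h(E) = -37 + 37*E² (h(E) = (E² + 36*E²) - 37 = 37*E² - 37 = -37 + 37*E²)
h(-1645) - V = (-37 + 37*(-1645)²) - 1*(-2063290) = (-37 + 37*2706025) + 2063290 = (-37 + 100122925) + 2063290 = 100122888 + 2063290 = 102186178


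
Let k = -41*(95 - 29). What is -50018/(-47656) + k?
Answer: -64453559/23828 ≈ -2704.9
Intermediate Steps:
k = -2706 (k = -41*66 = -2706)
-50018/(-47656) + k = -50018/(-47656) - 2706 = -50018*(-1/47656) - 2706 = 25009/23828 - 2706 = -64453559/23828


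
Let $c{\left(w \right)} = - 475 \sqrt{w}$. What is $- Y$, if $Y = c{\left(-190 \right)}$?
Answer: $475 i \sqrt{190} \approx 6547.4 i$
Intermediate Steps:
$Y = - 475 i \sqrt{190}$ ($Y = - 475 \sqrt{-190} = - 475 i \sqrt{190} \approx - 6547.4 i$)
$- Y = - \left(-475\right) i \sqrt{190} = 475 i \sqrt{190}$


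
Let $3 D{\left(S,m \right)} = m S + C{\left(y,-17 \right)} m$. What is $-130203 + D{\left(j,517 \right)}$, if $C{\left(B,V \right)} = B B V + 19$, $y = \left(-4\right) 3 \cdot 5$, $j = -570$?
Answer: $- \frac{32315876}{3} \approx -1.0772 \cdot 10^{7}$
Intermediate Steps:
$y = -60$ ($y = \left(-12\right) 5 = -60$)
$C{\left(B,V \right)} = 19 + V B^{2}$ ($C{\left(B,V \right)} = B^{2} V + 19 = V B^{2} + 19 = 19 + V B^{2}$)
$D{\left(S,m \right)} = - \frac{61181 m}{3} + \frac{S m}{3}$ ($D{\left(S,m \right)} = \frac{m S + \left(19 - 17 \left(-60\right)^{2}\right) m}{3} = \frac{S m + \left(19 - 61200\right) m}{3} = \frac{S m - 61181 m}{3} = \frac{- 61181 m + S m}{3} = - \frac{61181 m}{3} + \frac{S m}{3}$)
$-130203 + D{\left(j,517 \right)} = -130203 + \frac{1}{3} \cdot 517 \left(-61181 - 570\right) = -130203 + \frac{1}{3} \cdot 517 \left(-61751\right) = -130203 - \frac{31925267}{3} = - \frac{32315876}{3}$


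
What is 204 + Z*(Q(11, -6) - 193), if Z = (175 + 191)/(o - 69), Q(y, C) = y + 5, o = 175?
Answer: -21579/53 ≈ -407.15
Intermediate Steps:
Q(y, C) = 5 + y
Z = 183/53 (Z = (175 + 191)/(175 - 69) = 366/106 = 366*(1/106) = 183/53 ≈ 3.4528)
204 + Z*(Q(11, -6) - 193) = 204 + 183*((5 + 11) - 193)/53 = 204 + 183*(16 - 193)/53 = 204 + (183/53)*(-177) = 204 - 32391/53 = -21579/53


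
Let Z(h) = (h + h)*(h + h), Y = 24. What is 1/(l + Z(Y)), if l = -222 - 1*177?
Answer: 1/1905 ≈ 0.00052493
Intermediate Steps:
Z(h) = 4*h² (Z(h) = (2*h)*(2*h) = 4*h²)
l = -399 (l = -222 - 177 = -399)
1/(l + Z(Y)) = 1/(-399 + 4*24²) = 1/(-399 + 4*576) = 1/(-399 + 2304) = 1/1905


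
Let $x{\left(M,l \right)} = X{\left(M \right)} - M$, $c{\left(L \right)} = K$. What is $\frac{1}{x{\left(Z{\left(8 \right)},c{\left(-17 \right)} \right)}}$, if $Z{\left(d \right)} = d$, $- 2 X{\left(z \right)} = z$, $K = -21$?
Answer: $- \frac{1}{12} \approx -0.083333$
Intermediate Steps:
$X{\left(z \right)} = - \frac{z}{2}$
$c{\left(L \right)} = -21$
$x{\left(M,l \right)} = - \frac{3 M}{2}$ ($x{\left(M,l \right)} = - \frac{M}{2} - M = - \frac{3 M}{2}$)
$\frac{1}{x{\left(Z{\left(8 \right)},c{\left(-17 \right)} \right)}} = \frac{1}{\left(- \frac{3}{2}\right) 8} = \frac{1}{-12} = - \frac{1}{12}$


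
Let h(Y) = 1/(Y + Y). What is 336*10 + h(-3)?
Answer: 20159/6 ≈ 3359.8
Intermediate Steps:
h(Y) = 1/(2*Y)
336*10 + h(-3) = 336*10 + (1/2)/(-3) = 3360 + (1/2)*(-1/3) = 3360 - 1/6 = 20159/6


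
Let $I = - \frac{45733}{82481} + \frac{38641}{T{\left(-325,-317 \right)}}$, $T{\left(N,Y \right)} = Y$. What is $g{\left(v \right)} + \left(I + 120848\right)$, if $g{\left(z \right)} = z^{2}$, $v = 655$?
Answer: $\frac{14374040101739}{26146477} \approx 5.4975 \cdot 10^{5}$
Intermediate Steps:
$I = - \frac{3201645682}{26146477}$ ($I = - \frac{45733}{82481} + \frac{38641}{-317} = \left(-45733\right) \frac{1}{82481} + 38641 \left(- \frac{1}{317}\right) = - \frac{45733}{82481} - \frac{38641}{317} = - \frac{3201645682}{26146477} \approx -122.45$)
$g{\left(v \right)} + \left(I + 120848\right) = 655^{2} + \left(- \frac{3201645682}{26146477} + 120848\right) = 429025 + \frac{3156547806814}{26146477} = \frac{14374040101739}{26146477}$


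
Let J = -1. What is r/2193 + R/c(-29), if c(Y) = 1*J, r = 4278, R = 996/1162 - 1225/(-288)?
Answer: -4656677/1473696 ≈ -3.1599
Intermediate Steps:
R = 10303/2016 (R = 996*(1/1162) - 1225*(-1/288) = 6/7 + 1225/288 = 10303/2016 ≈ 5.1106)
c(Y) = -1 (c(Y) = 1*(-1) = -1)
r/2193 + R/c(-29) = 4278/2193 + (10303/2016)/(-1) = 4278*(1/2193) + (10303/2016)*(-1) = 1426/731 - 10303/2016 = -4656677/1473696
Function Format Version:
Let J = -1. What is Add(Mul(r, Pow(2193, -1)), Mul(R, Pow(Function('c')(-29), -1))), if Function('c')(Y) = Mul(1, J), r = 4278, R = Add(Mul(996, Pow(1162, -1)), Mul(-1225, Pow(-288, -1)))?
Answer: Rational(-4656677, 1473696) ≈ -3.1599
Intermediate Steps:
R = Rational(10303, 2016) (R = Add(Mul(996, Rational(1, 1162)), Mul(-1225, Rational(-1, 288))) = Add(Rational(6, 7), Rational(1225, 288)) = Rational(10303, 2016) ≈ 5.1106)
Function('c')(Y) = -1 (Function('c')(Y) = Mul(1, -1) = -1)
Add(Mul(r, Pow(2193, -1)), Mul(R, Pow(Function('c')(-29), -1))) = Add(Mul(4278, Pow(2193, -1)), Mul(Rational(10303, 2016), Pow(-1, -1))) = Add(Mul(4278, Rational(1, 2193)), Mul(Rational(10303, 2016), -1)) = Add(Rational(1426, 731), Rational(-10303, 2016)) = Rational(-4656677, 1473696)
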